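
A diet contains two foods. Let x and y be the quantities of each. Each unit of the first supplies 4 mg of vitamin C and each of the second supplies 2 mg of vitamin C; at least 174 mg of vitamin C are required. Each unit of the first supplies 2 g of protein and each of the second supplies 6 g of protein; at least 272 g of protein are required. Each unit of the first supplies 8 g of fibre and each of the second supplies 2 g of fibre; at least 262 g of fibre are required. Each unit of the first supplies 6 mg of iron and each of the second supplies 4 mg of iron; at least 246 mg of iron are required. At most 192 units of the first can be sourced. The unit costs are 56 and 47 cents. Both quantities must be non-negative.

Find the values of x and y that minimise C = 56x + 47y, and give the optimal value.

x = 25, y = 37, minimum C = 3139

The feasible region is unbounded (it extends along (0, 1)), but C strictly increases along every unbounded feasible direction, so there is no improving ray and the minimum is attained at a vertex.

At the optimal vertex, 4x + 2y = 174 and 2x + 6y = 272.
Solving simultaneously gives x = 25, y = 37.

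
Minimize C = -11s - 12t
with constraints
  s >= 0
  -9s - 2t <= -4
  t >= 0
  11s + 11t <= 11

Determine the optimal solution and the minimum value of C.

s = 2/7, t = 5/7, minimum C = -82/7

Extreme points and C = -11s - 12t:
  (4/9, 0) → C = -44/9
  (2/7, 5/7) → C = -82/7
  (1, 0) → C = -11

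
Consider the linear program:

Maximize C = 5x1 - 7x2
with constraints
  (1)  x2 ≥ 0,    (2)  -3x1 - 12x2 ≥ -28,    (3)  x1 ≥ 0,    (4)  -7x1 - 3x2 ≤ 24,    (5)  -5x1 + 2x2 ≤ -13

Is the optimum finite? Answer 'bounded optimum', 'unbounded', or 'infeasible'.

bounded optimum

Corner points and C = 5x1 - 7x2:
  (28/3, 0) → C = 140/3
  (13/5, 0) → C = 13
  (106/33, 101/66) → C = 353/66
The feasible region has finitely many vertices and no improving ray; the maximum is 140/3 at (28/3, 0).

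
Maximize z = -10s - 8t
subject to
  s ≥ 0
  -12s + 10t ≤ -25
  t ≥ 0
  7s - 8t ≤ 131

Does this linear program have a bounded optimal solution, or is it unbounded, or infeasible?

Vertices and z = -10s - 8t:
  (25/12, 0) → z = -125/6
  (131/7, 0) → z = -1310/7
The feasible region has finitely many vertices and no improving ray; the maximum is -125/6 at (25/12, 0).

bounded optimum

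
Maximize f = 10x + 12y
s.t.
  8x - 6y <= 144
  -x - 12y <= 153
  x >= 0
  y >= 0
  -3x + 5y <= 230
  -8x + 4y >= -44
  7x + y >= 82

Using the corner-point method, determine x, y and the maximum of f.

Corner points and f = 10x + 12y:
  (285/7, 493/7) → f = 8766/7
  (90/19, 928/19) → f = 12036/19
  (31/3, 29/3) → f = 658/3

x = 285/7, y = 493/7, maximum f = 8766/7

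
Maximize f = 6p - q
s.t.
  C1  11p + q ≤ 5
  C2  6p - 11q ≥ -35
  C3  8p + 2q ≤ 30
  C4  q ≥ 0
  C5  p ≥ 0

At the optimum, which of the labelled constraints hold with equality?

Corner points and f = 6p - q:
  (20/127, 415/127) → f = -295/127
  (5/11, 0) → f = 30/11
  (0, 35/11) → f = -35/11
  (0, 0) → f = 0

The maximum is at (5/11, 0). Substituting into each constraint, equality holds for C1 and C4; the remaining constraints have slack.

C1 and C4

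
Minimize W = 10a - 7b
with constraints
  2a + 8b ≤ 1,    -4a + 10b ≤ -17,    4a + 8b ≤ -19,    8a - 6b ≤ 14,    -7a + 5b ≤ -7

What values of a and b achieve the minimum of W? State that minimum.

Vertices and W = 10a - 7b:
  (-1/44, -26/11) → W = 359/22
  (-39/76, -161/76) → W = 737/76
  (-14, -21) → W = 7

The optimum lies where 8a - 6b = 14 and -7a + 5b = -7.
Solving simultaneously gives a = -14, b = -21.

a = -14, b = -21, minimum W = 7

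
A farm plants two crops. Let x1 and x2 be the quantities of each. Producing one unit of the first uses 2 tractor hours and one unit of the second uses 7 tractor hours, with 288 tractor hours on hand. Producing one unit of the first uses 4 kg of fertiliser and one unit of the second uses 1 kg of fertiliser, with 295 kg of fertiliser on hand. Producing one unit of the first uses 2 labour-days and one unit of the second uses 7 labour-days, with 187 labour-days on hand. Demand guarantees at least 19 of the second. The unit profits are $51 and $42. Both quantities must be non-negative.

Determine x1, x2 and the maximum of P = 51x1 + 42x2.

Vertices and P = 51x1 + 42x2:
  (0, 187/7) → P = 1122
  (0, 19) → P = 798
  (27, 19) → P = 2175

At the optimal vertex, 2x1 + 7x2 = 187 and x2 = 19.
Solving simultaneously gives x1 = 27, x2 = 19.

x1 = 27, x2 = 19, maximum P = 2175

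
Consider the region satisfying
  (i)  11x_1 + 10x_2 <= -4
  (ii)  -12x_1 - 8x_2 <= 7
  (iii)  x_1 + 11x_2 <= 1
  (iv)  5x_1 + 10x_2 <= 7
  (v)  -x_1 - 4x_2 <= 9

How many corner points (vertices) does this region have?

4

Pairwise boundary intersections that survive every other constraint:
  (-18/37, 5/37)
  (37/17, -95/34)
  (-85/124, 19/124)
  (11/10, -101/40)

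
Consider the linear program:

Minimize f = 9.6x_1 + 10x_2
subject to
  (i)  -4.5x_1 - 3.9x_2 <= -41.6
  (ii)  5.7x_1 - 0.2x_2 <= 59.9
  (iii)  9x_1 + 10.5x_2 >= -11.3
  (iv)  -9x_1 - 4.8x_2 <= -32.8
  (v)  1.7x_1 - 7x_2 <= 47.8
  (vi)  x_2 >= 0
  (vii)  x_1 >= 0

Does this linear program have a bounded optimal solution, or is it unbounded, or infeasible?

bounded optimum

Vertices and f = 9.6x_1 + 10x_2:
  (416/45, 0) → f = 6656/75
  (0, 32/3) → f = 320/3
  (599/57, 0) → f = 9584/95
The feasible region has finitely many vertices and no improving ray; the minimum is 6656/75 at (416/45, 0).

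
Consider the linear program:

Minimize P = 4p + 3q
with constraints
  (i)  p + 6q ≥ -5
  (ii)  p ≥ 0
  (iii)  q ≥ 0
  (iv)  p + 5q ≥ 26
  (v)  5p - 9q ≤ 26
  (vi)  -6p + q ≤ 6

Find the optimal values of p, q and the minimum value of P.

Vertices and P = 4p + 3q:
  (0, 26/5) → P = 78/5
  (0, 6) → P = 18
  (182/17, 52/17) → P = 52
The feasible region is unbounded (it extends along (9, 5), (1, 6)), but P strictly increases along every unbounded feasible direction, so there is no improving ray and the minimum is attained at a vertex.

The binding constraints are p = 0 and p + 5q = 26.
Solving simultaneously gives p = 0, q = 26/5.

p = 0, q = 26/5, minimum P = 78/5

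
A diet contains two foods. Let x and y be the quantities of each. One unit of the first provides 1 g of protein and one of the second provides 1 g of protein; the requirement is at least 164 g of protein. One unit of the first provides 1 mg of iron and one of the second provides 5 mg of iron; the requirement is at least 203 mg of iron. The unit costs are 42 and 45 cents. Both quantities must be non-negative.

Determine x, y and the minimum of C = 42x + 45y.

x = 617/4, y = 39/4, minimum C = 27669/4

Corner points and C = 42x + 45y:
  (0, 164) → C = 7380
  (203, 0) → C = 8526
  (617/4, 39/4) → C = 27669/4
The feasible region is unbounded (it extends along (0, 1), (1, 0)), but C strictly increases along every unbounded feasible direction, so there is no improving ray and the minimum is attained at a vertex.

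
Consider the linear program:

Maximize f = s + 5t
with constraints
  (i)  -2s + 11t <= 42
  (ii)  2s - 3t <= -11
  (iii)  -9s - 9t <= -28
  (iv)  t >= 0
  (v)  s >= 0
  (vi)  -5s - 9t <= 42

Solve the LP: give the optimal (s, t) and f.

Feasible corners and f = s + 5t:
  (5/16, 31/8) → f = 315/16
  (0, 42/11) → f = 210/11
  (0, 11/3) → f = 55/3

The optimum lies where -2s + 11t = 42 and 2s - 3t = -11.
Solving simultaneously gives s = 5/16, t = 31/8.

s = 5/16, t = 31/8, maximum f = 315/16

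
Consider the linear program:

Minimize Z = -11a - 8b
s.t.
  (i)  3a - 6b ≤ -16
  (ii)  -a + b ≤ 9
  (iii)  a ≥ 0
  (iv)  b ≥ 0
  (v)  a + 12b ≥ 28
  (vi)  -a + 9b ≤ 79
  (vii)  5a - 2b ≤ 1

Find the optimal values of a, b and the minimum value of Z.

a = 167/43, b = 396/43, minimum Z = -5005/43

The optimum lies where -a + 9b = 79 and 5a - 2b = 1.
Solving simultaneously gives a = 167/43, b = 396/43.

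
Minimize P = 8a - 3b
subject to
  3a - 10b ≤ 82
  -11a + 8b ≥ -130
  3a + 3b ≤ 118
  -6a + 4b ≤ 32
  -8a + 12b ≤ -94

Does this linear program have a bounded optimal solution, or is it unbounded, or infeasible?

bounded optimum

Vertices and P = 8a - 3b:
  (322/43, -256/43) → P = 3344/43
  (-1, -17/2) → P = 35/2
  (202/17, 3/34) → P = 3223/34
The feasible region has finitely many vertices and no improving ray; the minimum is 35/2 at (-1, -17/2).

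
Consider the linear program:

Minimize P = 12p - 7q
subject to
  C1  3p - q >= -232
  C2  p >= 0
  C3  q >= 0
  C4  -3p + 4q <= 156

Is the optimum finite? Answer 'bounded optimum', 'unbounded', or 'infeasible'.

Corner points and P = 12p - 7q:
  (0, 0) → P = 0
  (0, 39) → P = -273
The feasible region has finitely many vertices and no improving ray; the minimum is -273 at (0, 39).

bounded optimum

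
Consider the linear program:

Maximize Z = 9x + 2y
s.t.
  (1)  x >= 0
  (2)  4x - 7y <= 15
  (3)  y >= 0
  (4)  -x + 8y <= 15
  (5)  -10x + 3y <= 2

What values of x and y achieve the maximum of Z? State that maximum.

Vertices and Z = 9x + 2y:
  (0, 0) → Z = 0
  (0, 2/3) → Z = 4/3
  (15/4, 0) → Z = 135/4
  (9, 3) → Z = 87
  (29/77, 148/77) → Z = 557/77

The binding constraints are 4x - 7y = 15 and -x + 8y = 15.
Solving simultaneously gives x = 9, y = 3.

x = 9, y = 3, maximum Z = 87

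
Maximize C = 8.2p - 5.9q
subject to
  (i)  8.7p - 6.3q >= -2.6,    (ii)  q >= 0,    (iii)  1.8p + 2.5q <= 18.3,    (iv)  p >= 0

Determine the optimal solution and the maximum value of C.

The optimum lies where q = 0 and 1.8p + 2.5q = 18.3.
Solving simultaneously gives p = 61/6, q = 0.

p = 61/6, q = 0, maximum C = 2501/30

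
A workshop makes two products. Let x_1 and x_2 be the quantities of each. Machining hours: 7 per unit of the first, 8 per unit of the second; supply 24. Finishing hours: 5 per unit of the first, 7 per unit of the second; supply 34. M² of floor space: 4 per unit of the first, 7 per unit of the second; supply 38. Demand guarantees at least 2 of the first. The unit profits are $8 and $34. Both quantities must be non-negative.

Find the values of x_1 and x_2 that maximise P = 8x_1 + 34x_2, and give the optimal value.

x_1 = 2, x_2 = 5/4, maximum P = 117/2

Corner points and P = 8x_1 + 34x_2:
  (24/7, 0) → P = 192/7
  (2, 0) → P = 16
  (2, 5/4) → P = 117/2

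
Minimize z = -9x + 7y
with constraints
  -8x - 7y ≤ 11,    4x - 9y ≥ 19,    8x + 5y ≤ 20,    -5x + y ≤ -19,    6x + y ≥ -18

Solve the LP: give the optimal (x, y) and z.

x = 195/16, y = -31/2, minimum z = -3491/16

Vertices and z = -9x + 7y:
  (195/16, -31/2) → z = -3491/16
  (122/43, -207/43) → z = -2547/43
  (115/33, -52/33) → z = -1399/33

The optimum lies where -8x - 7y = 11 and 8x + 5y = 20.
Solving simultaneously gives x = 195/16, y = -31/2.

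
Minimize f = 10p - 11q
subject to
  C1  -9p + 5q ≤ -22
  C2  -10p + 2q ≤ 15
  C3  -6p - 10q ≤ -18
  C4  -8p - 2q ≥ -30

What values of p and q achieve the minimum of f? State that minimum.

p = 97/29, q = 47/29, minimum f = 453/29

Feasible corners and f = 10p - 11q:
  (31/12, 1/4) → f = 277/12
  (97/29, 47/29) → f = 453/29
  (66/17, -9/17) → f = 759/17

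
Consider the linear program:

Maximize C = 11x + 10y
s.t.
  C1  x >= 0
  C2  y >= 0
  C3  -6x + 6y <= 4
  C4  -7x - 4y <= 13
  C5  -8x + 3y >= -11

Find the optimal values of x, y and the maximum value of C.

x = 13/5, y = 49/15, maximum C = 919/15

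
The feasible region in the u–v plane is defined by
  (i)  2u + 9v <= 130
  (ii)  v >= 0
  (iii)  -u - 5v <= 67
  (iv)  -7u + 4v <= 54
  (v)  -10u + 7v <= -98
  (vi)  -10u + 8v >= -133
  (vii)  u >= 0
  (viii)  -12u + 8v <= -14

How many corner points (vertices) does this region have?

Intersecting each pair of boundary lines and keeping only the points that satisfy every inequality leaves:
  (224/13, 138/13)
  (2237/106, 517/53)
  (49/5, 0)
  (133/10, 0)

4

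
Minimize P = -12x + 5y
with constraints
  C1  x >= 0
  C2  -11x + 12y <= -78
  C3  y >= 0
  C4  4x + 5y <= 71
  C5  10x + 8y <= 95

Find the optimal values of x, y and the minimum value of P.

x = 19/2, y = 0, minimum P = -114

The optimum lies where y = 0 and 10x + 8y = 95.
Solving simultaneously gives x = 19/2, y = 0.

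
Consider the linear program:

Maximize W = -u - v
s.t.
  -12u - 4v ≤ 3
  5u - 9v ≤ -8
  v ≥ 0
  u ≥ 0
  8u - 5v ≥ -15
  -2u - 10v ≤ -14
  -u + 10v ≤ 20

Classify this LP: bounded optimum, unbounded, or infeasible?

bounded optimum

Corner points and W = -u - v:
  (23/34, 43/34) → W = -33/17
  (100/41, 92/41) → W = -192/41
  (0, 7/5) → W = -7/5
  (0, 2) → W = -2
The feasible region has finitely many vertices and no improving ray; the maximum is -7/5 at (0, 7/5).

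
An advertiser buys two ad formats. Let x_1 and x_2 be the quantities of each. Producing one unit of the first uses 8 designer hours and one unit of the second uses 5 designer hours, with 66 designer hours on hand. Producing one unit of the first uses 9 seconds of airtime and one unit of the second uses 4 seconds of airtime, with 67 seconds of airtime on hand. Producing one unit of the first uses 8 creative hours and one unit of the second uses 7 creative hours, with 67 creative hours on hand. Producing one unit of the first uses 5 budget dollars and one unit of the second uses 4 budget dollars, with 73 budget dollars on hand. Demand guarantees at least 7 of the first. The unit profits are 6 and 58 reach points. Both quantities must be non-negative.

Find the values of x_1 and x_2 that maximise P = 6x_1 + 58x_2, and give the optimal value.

x_1 = 7, x_2 = 1, maximum P = 100

Feasible corners and P = 6x_1 + 58x_2:
  (67/9, 0) → P = 134/3
  (7, 0) → P = 42
  (7, 1) → P = 100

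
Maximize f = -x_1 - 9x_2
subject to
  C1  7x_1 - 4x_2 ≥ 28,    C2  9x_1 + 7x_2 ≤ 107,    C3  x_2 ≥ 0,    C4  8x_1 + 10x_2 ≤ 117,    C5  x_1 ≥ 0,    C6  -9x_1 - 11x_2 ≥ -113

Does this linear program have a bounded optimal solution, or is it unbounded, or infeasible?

bounded optimum

Corner points and f = -x_1 - 9x_2:
  (4, 0) → f = -4
  (760/113, 539/113) → f = -5611/113
  (107/9, 0) → f = -107/9
  (193/18, 3/2) → f = -218/9
The feasible region has finitely many vertices and no improving ray; the maximum is -4 at (4, 0).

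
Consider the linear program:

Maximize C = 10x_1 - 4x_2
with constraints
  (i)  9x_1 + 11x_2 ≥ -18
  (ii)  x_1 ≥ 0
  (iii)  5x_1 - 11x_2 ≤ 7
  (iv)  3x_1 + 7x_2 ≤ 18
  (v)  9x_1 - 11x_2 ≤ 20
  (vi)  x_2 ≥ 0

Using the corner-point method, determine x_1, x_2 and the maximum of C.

Vertices and C = 10x_1 - 4x_2:
  (0, 18/7) → C = -72/7
  (0, 0) → C = 0
  (13/4, 37/44) → C = 641/22
  (7/5, 0) → C = 14
  (169/48, 17/16) → C = 743/24

x_1 = 169/48, x_2 = 17/16, maximum C = 743/24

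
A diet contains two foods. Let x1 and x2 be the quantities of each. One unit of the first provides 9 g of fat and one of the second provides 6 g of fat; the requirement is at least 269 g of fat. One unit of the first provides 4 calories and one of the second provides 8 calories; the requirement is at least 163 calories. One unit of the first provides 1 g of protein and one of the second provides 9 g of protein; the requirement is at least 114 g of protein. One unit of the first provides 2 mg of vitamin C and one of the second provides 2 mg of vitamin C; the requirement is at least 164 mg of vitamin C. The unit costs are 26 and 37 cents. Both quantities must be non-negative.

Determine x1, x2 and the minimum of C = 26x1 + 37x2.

The feasible region is unbounded (it extends along (0, 1), (1, 0)), but C strictly increases along every unbounded feasible direction, so there is no improving ray and the minimum is attained at a vertex.

x1 = 78, x2 = 4, minimum C = 2176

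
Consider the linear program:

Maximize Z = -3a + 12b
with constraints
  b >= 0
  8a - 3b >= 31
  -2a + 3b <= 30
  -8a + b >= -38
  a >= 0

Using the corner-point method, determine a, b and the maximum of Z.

Vertices and Z = -3a + 12b:
  (31/8, 0) → Z = -93/8
  (19/4, 0) → Z = -57/4
  (83/16, 7/2) → Z = 423/16

a = 83/16, b = 7/2, maximum Z = 423/16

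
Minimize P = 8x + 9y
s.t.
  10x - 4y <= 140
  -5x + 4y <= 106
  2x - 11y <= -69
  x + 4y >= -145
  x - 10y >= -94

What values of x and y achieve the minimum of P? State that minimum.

Corner points and P = 8x + 9y:
  (908/51, 485/51) → P = 11629/51
  (37/2, 45/4) → P = 997/4
  (-890/47, 133/47) → P = -5923/47
  (-342/23, 182/23) → P = -1098/23

x = -890/47, y = 133/47, minimum P = -5923/47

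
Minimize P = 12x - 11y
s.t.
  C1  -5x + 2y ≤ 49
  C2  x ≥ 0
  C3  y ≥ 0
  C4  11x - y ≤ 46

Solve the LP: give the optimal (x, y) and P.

x = 141/17, y = 769/17, minimum P = -6767/17

Extreme points and P = 12x - 11y:
  (0, 49/2) → P = -539/2
  (141/17, 769/17) → P = -6767/17
  (0, 0) → P = 0
  (46/11, 0) → P = 552/11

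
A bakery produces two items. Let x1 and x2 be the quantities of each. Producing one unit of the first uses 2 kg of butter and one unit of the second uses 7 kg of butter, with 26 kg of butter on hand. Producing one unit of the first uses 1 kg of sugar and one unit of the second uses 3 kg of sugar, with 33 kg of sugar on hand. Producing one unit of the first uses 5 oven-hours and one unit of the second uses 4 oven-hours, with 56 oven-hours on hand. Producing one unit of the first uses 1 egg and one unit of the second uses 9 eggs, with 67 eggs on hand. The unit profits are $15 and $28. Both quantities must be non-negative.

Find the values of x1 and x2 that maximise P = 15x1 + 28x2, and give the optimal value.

x1 = 32/3, x2 = 2/3, maximum P = 536/3

Corner points and P = 15x1 + 28x2:
  (0, 0) → P = 0
  (0, 26/7) → P = 104
  (56/5, 0) → P = 168
  (32/3, 2/3) → P = 536/3

The binding constraints are 2x1 + 7x2 = 26 and 5x1 + 4x2 = 56.
Solving simultaneously gives x1 = 32/3, x2 = 2/3.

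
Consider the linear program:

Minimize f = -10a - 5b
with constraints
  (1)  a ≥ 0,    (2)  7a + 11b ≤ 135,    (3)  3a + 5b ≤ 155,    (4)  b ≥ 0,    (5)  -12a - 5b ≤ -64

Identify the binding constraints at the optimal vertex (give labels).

(2) and (4)

Corner points and f = -10a - 5b:
  (135/7, 0) → f = -1350/7
  (29/97, 1172/97) → f = -6150/97
  (16/3, 0) → f = -160/3

The minimum is at (135/7, 0). Substituting into each constraint, equality holds for (2) and (4); the remaining constraints have slack.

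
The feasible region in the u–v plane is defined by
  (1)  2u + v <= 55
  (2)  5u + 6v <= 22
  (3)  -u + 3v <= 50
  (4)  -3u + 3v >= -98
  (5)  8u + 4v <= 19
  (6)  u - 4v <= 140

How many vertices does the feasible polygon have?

5

Of the 14 pairwise boundary intersections, those satisfying every inequality are:
  (-78/7, 272/21)
  (13/14, 81/28)
  (-620, -190)
  (449/36, -727/36)
  (-28/9, -322/9)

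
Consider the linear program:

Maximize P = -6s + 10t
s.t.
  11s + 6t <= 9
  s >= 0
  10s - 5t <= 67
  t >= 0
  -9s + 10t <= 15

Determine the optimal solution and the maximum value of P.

Feasible corners and P = -6s + 10t:
  (0, 3/2) → P = 15
  (9/11, 0) → P = -54/11
  (0, 0) → P = 0

s = 0, t = 3/2, maximum P = 15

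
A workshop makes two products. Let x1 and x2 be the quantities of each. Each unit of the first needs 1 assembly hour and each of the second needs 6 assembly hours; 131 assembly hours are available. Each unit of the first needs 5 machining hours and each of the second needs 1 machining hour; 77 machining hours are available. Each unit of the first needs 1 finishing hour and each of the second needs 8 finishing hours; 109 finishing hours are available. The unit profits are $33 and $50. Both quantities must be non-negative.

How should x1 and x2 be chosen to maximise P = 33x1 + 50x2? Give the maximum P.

x1 = 13, x2 = 12, maximum P = 1029

Corner points and P = 33x1 + 50x2:
  (0, 0) → P = 0
  (0, 109/8) → P = 2725/4
  (77/5, 0) → P = 2541/5
  (13, 12) → P = 1029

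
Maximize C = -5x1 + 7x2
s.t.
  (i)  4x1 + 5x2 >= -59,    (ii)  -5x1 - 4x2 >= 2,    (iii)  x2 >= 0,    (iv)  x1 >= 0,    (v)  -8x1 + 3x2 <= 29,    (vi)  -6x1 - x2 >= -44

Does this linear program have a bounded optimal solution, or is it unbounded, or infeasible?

infeasible

The boundaries 4x1 + 5x2 = -59 and x1 = 0 meet at (0, -59/5), but that point violates x2 ≥ 0. Every candidate vertex is excluded by some other constraint, so the feasible region is empty.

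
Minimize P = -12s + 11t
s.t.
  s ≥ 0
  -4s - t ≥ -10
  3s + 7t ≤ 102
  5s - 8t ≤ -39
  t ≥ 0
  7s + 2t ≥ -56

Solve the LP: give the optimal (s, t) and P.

Corner points and P = -12s + 11t:
  (0, 10) → P = 110
  (0, 39/8) → P = 429/8
  (41/37, 206/37) → P = 1774/37

s = 41/37, t = 206/37, minimum P = 1774/37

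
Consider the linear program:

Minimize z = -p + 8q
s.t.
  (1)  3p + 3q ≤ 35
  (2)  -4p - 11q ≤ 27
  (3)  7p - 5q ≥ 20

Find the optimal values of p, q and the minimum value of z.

Extreme points and z = -p + 8q:
  (466/21, -221/21) → z = -2234/21
  (235/36, 185/36) → z = 415/12
  (85/97, -269/97) → z = -2237/97

At the optimal vertex, 3p + 3q = 35 and -4p - 11q = 27.
Solving simultaneously gives p = 466/21, q = -221/21.

p = 466/21, q = -221/21, minimum z = -2234/21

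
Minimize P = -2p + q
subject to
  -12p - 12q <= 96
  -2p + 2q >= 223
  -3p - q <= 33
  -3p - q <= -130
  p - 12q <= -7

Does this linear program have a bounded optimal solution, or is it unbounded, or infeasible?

From the feasible point (37/8, 929/8), moving in the direction (2, 2) keeps every constraint satisfied while P decreases without bound.

unbounded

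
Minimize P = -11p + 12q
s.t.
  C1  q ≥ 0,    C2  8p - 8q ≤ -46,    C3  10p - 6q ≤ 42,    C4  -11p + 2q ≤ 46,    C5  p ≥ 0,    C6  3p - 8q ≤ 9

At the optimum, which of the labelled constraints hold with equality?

Vertices and P = -11p + 12q:
  (153/8, 199/8) → P = 705/8
  (0, 23/4) → P = 69
  (0, 23) → P = 276
The feasible region is unbounded (it extends along (3, 5), (2, 11)), but P strictly increases along every unbounded feasible direction, so there is no improving ray and the minimum is attained at a vertex.

The minimum is at (0, 23/4). Substituting into each constraint, equality holds for C2 and C5; the remaining constraints have slack.

C2 and C5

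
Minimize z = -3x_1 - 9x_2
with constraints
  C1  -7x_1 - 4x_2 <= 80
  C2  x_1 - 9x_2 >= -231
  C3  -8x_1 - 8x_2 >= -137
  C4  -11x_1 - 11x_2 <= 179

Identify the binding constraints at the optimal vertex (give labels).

Feasible corners and z = -3x_1 - 9x_2:
  (-1644/67, 1537/67) → z = -8901/67
  (-164/33, -373/33) → z = 1283/11
  (-123/16, 397/16) → z = -801/4
The feasible region is unbounded (it extends along (1, -1)), but z strictly increases along every unbounded feasible direction, so there is no improving ray and the minimum is attained at a vertex.

The minimum is at (-123/16, 397/16). Substituting into each constraint, equality holds for C2 and C3; the remaining constraints have slack.

C2 and C3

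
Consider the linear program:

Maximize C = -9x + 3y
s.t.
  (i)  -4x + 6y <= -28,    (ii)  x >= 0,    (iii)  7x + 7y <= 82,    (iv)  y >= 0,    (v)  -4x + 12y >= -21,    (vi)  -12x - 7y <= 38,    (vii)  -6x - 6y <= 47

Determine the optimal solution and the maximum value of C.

x = 35/4, y = 7/6, maximum C = -301/4

Corner points and C = -9x + 3y:
  (344/35, 66/35) → C = -414/5
  (35/4, 7/6) → C = -301/4
  (1131/112, 181/112) → C = -2409/28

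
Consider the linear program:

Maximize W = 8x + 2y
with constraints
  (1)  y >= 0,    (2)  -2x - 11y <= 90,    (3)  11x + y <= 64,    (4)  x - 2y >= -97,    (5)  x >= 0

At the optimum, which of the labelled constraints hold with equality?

Feasible corners and W = 8x + 2y:
  (64/11, 0) → W = 512/11
  (0, 0) → W = 0
  (31/23, 1131/23) → W = 2510/23
  (0, 97/2) → W = 97

The maximum is at (31/23, 1131/23). Substituting into each constraint, equality holds for (3) and (4); the remaining constraints have slack.

(3) and (4)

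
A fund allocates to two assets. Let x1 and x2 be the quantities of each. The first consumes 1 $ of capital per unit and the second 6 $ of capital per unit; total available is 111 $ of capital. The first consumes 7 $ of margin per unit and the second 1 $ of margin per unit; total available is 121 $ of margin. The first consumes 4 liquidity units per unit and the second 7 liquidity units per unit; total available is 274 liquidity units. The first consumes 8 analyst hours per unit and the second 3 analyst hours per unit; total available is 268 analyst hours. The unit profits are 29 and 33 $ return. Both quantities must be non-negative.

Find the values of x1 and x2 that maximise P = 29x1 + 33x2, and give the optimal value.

Corner points and P = 29x1 + 33x2:
  (0, 0) → P = 0
  (0, 37/2) → P = 1221/2
  (121/7, 0) → P = 3509/7
  (15, 16) → P = 963

x1 = 15, x2 = 16, maximum P = 963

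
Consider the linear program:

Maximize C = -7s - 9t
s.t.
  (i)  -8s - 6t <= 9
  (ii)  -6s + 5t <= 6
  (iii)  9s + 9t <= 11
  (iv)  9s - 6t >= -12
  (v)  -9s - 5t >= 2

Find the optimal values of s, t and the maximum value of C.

s = 33/14, t = -65/14, maximum C = 177/7

Feasible corners and C = -7s - 9t:
  (-81/76, -3/38) → C = 621/76
  (33/14, -65/14) → C = 177/7
  (-8/15, 14/25) → C = -98/75

The optimum lies where -8s - 6t = 9 and -9s - 5t = 2.
Solving simultaneously gives s = 33/14, t = -65/14.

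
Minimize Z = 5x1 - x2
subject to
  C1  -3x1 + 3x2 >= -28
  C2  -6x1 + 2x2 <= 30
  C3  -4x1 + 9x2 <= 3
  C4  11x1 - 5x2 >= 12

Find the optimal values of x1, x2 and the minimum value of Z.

x1 = -52/9, x2 = -136/9, minimum Z = -124/9

Feasible corners and Z = 5x1 - x2:
  (87/5, 121/15) → Z = 1184/15
  (-52/9, -136/9) → Z = -124/9
  (123/79, 81/79) → Z = 534/79

At the optimal vertex, -3x1 + 3x2 = -28 and 11x1 - 5x2 = 12.
Solving simultaneously gives x1 = -52/9, x2 = -136/9.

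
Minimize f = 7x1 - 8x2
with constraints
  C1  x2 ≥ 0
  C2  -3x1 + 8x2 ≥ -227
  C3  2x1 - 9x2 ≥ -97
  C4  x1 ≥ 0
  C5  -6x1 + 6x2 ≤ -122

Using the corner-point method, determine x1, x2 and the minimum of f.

x1 = 40, x2 = 59/3, minimum f = 368/3

Feasible corners and f = 7x1 - 8x2:
  (227/3, 0) → f = 1589/3
  (61/3, 0) → f = 427/3
  (2819/11, 745/11) → f = 13773/11
  (40, 59/3) → f = 368/3

At the optimal vertex, 2x1 - 9x2 = -97 and -6x1 + 6x2 = -122.
Solving simultaneously gives x1 = 40, x2 = 59/3.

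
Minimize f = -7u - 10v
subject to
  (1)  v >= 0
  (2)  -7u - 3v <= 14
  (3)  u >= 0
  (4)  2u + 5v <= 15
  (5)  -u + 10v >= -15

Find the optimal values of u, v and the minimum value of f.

Vertices and f = -7u - 10v:
  (0, 0) → f = 0
  (15/2, 0) → f = -105/2
  (0, 3) → f = -30

The binding constraints are v = 0 and 2u + 5v = 15.
Solving simultaneously gives u = 15/2, v = 0.

u = 15/2, v = 0, minimum f = -105/2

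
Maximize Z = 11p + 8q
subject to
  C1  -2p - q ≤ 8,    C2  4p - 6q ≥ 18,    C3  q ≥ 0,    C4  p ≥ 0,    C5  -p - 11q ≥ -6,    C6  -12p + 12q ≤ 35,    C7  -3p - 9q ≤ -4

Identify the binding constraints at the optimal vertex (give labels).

Feasible corners and Z = 11p + 8q:
  (9/2, 0) → Z = 99/2
  (117/25, 3/25) → Z = 1311/25
  (6, 0) → Z = 66

The maximum is at (6, 0). Substituting into each constraint, equality holds for C3 and C5; the remaining constraints have slack.

C3 and C5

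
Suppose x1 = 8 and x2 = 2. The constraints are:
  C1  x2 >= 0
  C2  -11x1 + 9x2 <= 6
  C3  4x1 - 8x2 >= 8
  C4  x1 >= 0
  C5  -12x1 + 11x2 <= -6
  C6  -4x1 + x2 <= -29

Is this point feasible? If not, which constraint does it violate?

C1: 2 ≥ 0 ✓
C2: -70 ≤ 6 ✓
C3: 16 ≥ 8 ✓
C4: 8 ≥ 0 ✓
C5: -74 ≤ -6 ✓
C6: -30 ≤ -29 ✓

feasible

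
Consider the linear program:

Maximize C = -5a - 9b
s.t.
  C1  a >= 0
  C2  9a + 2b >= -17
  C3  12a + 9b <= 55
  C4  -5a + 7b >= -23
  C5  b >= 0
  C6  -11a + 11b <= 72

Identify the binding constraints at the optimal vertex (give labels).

C1 and C5

Corner points and C = -5a - 9b:
  (0, 55/9) → C = -55
  (0, 0) → C = 0
  (55/12, 0) → C = -275/12

The maximum is at (0, 0). Substituting into each constraint, equality holds for C1 and C5; the remaining constraints have slack.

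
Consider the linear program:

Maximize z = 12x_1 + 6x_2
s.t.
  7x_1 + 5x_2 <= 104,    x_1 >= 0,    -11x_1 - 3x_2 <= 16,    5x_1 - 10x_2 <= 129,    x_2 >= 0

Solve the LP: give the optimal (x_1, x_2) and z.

Extreme points and z = 12x_1 + 6x_2:
  (0, 104/5) → z = 624/5
  (104/7, 0) → z = 1248/7
  (0, 0) → z = 0

x_1 = 104/7, x_2 = 0, maximum z = 1248/7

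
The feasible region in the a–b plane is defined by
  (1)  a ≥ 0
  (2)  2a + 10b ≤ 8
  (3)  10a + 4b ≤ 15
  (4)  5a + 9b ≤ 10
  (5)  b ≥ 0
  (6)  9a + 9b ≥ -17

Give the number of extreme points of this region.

Of the 15 pairwise boundary intersections, those satisfying every inequality are:
  (0, 4/5)
  (0, 0)
  (7/8, 5/8)
  (19/14, 5/14)
  (3/2, 0)

5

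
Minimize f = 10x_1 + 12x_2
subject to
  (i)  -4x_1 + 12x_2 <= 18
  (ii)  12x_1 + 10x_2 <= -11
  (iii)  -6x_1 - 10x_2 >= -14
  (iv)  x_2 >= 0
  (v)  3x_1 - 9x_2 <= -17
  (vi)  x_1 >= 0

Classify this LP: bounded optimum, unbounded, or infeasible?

Constraints -4x_1 + 12x_2 ≤ 18 and 3x_1 - 9x_2 ≤ -17 have parallel boundaries but demand opposite sides — no point can satisfy both, so the region is empty.

infeasible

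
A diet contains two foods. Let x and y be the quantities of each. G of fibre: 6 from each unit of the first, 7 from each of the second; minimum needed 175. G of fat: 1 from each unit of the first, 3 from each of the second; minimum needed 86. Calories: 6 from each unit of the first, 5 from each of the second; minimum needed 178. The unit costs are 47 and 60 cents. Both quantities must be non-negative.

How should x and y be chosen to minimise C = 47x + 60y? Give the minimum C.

Vertices and C = 47x + 60y:
  (0, 178/5) → C = 2136
  (86, 0) → C = 4042
  (8, 26) → C = 1936
The feasible region is unbounded (it extends along (0, 1), (1, 0)), but C strictly increases along every unbounded feasible direction, so there is no improving ray and the minimum is attained at a vertex.

x = 8, y = 26, minimum C = 1936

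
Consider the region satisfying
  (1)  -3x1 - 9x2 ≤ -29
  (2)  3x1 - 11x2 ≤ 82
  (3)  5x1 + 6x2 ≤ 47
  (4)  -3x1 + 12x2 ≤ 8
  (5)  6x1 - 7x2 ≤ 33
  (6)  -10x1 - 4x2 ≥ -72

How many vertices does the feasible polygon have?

The feasible vertices (each the meet of two boundaries and inside every other half-plane) are:
  (92/21, 37/21)
  (20/3, 1)
  (208/33, 74/33)
  (318/47, 51/47)

4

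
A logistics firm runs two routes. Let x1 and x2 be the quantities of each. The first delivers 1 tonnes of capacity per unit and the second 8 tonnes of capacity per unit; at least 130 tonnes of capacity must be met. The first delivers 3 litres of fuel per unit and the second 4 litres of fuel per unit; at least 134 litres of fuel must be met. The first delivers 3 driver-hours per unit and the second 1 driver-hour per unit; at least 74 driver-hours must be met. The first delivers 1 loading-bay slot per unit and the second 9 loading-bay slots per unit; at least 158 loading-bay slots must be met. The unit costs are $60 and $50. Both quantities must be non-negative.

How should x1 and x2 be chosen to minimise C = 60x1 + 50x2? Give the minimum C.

x1 = 18, x2 = 20, minimum C = 2080

Vertices and C = 60x1 + 50x2:
  (0, 74) → C = 3700
  (158, 0) → C = 9480
  (18, 20) → C = 2080
  (574/23, 340/23) → C = 51440/23
The feasible region is unbounded (it extends along (0, 1), (1, 0)), but C strictly increases along every unbounded feasible direction, so there is no improving ray and the minimum is attained at a vertex.

The binding constraints are 3x1 + 4x2 = 134 and 3x1 + x2 = 74.
Solving simultaneously gives x1 = 18, x2 = 20.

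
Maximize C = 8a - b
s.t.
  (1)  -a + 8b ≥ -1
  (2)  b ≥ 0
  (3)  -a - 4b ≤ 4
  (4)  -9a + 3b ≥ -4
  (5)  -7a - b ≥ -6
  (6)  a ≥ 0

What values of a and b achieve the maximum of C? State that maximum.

a = 11/15, b = 13/15, maximum C = 5

Corner points and C = 8a - b:
  (4/9, 0) → C = 32/9
  (0, 0) → C = 0
  (11/15, 13/15) → C = 5
  (0, 6) → C = -6

The binding constraints are -9a + 3b = -4 and -7a - b = -6.
Solving simultaneously gives a = 11/15, b = 13/15.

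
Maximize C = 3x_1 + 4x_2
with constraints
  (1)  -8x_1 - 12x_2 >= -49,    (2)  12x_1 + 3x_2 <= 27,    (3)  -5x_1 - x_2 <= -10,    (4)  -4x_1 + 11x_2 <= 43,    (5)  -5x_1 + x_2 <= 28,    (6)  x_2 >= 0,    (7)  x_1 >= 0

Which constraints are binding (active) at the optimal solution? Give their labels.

(1) and (2)

Vertices and C = 3x_1 + 4x_2:
  (59/40, 31/10) → C = 673/40
  (71/52, 165/52) → C = 873/52
  (9/4, 0) → C = 27/4
  (2, 0) → C = 6

The maximum is at (59/40, 31/10). Substituting into each constraint, equality holds for (1) and (2); the remaining constraints have slack.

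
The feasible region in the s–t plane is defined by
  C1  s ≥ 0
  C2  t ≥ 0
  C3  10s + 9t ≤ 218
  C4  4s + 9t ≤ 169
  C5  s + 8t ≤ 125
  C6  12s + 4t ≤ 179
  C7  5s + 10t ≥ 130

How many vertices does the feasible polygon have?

5

The feasible vertices (each the meet of two boundaries and inside every other half-plane) are:
  (0, 125/8)
  (0, 13)
  (619/71, 1032/71)
  (739/68, 413/34)
  (127/10, 133/20)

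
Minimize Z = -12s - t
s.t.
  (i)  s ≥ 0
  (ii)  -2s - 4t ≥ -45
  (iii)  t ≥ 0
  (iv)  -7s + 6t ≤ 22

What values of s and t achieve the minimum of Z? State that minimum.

s = 45/2, t = 0, minimum Z = -270

Corner points and Z = -12s - t:
  (0, 0) → Z = 0
  (0, 11/3) → Z = -11/3
  (45/2, 0) → Z = -270
  (91/20, 359/40) → Z = -2543/40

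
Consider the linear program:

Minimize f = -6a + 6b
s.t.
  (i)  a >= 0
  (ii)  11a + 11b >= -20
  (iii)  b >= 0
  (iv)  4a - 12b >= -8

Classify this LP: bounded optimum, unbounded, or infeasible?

From the feasible point (0, 0), moving in the direction (12, 4) keeps every constraint satisfied while f decreases without bound.

unbounded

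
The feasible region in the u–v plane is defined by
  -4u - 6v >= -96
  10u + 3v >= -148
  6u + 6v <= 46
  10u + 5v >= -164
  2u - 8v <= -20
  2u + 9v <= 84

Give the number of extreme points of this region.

4

The feasible vertices (each the meet of two boundaries and inside every other half-plane) are:
  (-622/43, -48/43)
  (-132/7, 284/21)
  (62/15, 53/15)
  (-15/7, 206/21)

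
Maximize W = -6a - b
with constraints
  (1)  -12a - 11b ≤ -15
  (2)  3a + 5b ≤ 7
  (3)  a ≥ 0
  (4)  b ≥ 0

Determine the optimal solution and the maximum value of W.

a = 0, b = 15/11, maximum W = -15/11

Corner points and W = -6a - b:
  (0, 15/11) → W = -15/11
  (5/4, 0) → W = -15/2
  (0, 7/5) → W = -7/5
  (7/3, 0) → W = -14

The binding constraints are -12a - 11b = -15 and a = 0.
Solving simultaneously gives a = 0, b = 15/11.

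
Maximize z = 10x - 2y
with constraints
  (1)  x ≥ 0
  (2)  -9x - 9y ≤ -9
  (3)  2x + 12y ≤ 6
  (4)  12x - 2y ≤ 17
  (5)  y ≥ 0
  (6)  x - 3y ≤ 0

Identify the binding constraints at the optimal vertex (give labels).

(3) and (6)

Feasible corners and z = 10x - 2y:
  (3/5, 2/5) → z = 26/5
  (3/4, 1/4) → z = 7
  (1, 1/3) → z = 28/3

The maximum is at (1, 1/3). Substituting into each constraint, equality holds for (3) and (6); the remaining constraints have slack.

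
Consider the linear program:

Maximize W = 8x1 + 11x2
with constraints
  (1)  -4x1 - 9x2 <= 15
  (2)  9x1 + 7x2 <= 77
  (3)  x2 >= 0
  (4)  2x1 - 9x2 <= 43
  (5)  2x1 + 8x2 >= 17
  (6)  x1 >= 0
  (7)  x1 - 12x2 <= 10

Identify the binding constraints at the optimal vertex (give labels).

Extreme points and W = 8x1 + 11x2:
  (77/9, 0) → W = 616/9
  (0, 11) → W = 121
  (17/2, 0) → W = 68
  (0, 17/8) → W = 187/8

The maximum is at (0, 11). Substituting into each constraint, equality holds for (2) and (6); the remaining constraints have slack.

(2) and (6)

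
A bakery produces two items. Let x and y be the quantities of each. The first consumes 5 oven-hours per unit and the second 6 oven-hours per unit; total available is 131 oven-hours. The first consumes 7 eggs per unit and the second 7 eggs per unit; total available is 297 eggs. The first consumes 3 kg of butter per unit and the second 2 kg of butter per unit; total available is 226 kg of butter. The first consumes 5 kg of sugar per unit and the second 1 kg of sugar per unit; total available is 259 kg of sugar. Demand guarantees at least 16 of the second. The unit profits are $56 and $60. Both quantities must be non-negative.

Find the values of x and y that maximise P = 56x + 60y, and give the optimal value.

x = 7, y = 16, maximum P = 1352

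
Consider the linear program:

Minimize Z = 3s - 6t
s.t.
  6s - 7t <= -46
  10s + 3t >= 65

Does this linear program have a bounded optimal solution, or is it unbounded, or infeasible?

unbounded

From the feasible point (317/88, 425/44), moving in the direction (7, 6) keeps every constraint satisfied while Z decreases without bound.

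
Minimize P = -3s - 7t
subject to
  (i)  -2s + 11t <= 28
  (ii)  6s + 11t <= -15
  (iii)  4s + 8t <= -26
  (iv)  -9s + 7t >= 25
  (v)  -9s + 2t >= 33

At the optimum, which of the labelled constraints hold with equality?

(i) and (iii)

Corner points and P = -3s - 7t:
  (-17/2, 1) → P = 37/2
  (-79/20, -51/40) → P = 831/40
  (-181/45, -8/5) → P = 349/15
The feasible region is unbounded (it extends along (-11, -2), (-7, -9)), but P strictly increases along every unbounded feasible direction, so there is no improving ray and the minimum is attained at a vertex.

The minimum is at (-17/2, 1). Substituting into each constraint, equality holds for (i) and (iii); the remaining constraints have slack.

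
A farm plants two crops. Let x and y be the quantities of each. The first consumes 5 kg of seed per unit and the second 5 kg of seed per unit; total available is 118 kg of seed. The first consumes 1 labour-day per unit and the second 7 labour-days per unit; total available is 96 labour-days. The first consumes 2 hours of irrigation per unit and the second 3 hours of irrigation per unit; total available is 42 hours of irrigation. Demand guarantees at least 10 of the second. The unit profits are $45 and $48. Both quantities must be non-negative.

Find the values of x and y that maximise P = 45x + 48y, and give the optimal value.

The binding constraints are 2x + 3y = 42 and y = 10.
Solving simultaneously gives x = 6, y = 10.

x = 6, y = 10, maximum P = 750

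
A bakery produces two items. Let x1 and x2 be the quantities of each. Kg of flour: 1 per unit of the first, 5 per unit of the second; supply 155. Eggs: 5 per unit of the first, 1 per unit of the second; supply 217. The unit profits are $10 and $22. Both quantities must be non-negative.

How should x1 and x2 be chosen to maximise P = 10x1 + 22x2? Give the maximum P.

Feasible corners and P = 10x1 + 22x2:
  (0, 0) → P = 0
  (0, 31) → P = 682
  (217/5, 0) → P = 434
  (155/4, 93/4) → P = 899

The binding constraints are x1 + 5x2 = 155 and 5x1 + x2 = 217.
Solving simultaneously gives x1 = 155/4, x2 = 93/4.

x1 = 155/4, x2 = 93/4, maximum P = 899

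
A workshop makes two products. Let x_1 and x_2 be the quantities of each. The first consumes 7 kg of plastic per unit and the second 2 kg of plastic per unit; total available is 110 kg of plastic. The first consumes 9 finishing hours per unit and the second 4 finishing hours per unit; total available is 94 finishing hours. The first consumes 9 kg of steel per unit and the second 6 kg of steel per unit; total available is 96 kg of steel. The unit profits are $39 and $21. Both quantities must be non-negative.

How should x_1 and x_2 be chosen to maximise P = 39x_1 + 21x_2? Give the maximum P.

x_1 = 10, x_2 = 1, maximum P = 411

Extreme points and P = 39x_1 + 21x_2:
  (0, 0) → P = 0
  (0, 16) → P = 336
  (94/9, 0) → P = 1222/3
  (10, 1) → P = 411

The binding constraints are 9x_1 + 4x_2 = 94 and 9x_1 + 6x_2 = 96.
Solving simultaneously gives x_1 = 10, x_2 = 1.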